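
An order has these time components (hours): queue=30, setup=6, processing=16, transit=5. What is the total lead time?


Lead time = queue + setup + processing + transit
= 30 + 6 + 16 + 5
= 57 hours


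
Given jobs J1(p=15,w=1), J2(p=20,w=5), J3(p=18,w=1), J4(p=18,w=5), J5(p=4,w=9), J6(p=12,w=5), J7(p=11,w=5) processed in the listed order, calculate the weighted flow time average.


Completion times:
  J1: C=15, w×C=1×15=15
  J2: C=35, w×C=5×35=175
  J3: C=53, w×C=1×53=53
  J4: C=71, w×C=5×71=355
  J5: C=75, w×C=9×75=675
  J6: C=87, w×C=5×87=435
  J7: C=98, w×C=5×98=490
Sum w×C = 2198
Sum w = 31
Weighted avg = 2198/31
= 70.90


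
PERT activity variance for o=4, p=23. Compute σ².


σ² = ((p - o) / 6)² = (p - o)² / 36
= (23 - 4)² / 36
= 19² / 36
= 361 / 36
= 10.0278


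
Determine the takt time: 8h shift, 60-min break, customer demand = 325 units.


Available = 8×60 - 60 = 420 min
Takt time = 420 / 325
= 1.29 min/unit


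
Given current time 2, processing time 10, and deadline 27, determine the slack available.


Slack = due - current_time - processing
= 27 - 2 - 10
= 15


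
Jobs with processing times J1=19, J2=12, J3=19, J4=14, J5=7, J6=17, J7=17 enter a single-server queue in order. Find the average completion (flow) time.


Completion times:
  J1: completes at 19
  J2: completes at 31
  J3: completes at 50
  J4: completes at 64
  J5: completes at 71
  J6: completes at 88
  J7: completes at 105
Sum = 428
Average = 428/7
= 61.14


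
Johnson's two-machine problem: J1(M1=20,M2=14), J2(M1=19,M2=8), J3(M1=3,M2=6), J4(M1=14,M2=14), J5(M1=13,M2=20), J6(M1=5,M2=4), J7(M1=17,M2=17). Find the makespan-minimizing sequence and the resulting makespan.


Johnson's rule:
Group 1 (M1≤M2, sort by M1): ['J3', 'J5', 'J4', 'J7']
Group 2 (M1>M2, sort desc M2): ['J1', 'J2', 'J6']
Sequence: J3 → J5 → J4 → J7 → J1 → J2 → J6
Makespan calculation:
  J3: M1 done=3, M2 done=9
  J5: M1 done=16, M2 done=36
  J4: M1 done=30, M2 done=50
  J7: M1 done=47, M2 done=67
  J1: M1 done=67, M2 done=81
  J2: M1 done=86, M2 done=94
  J6: M1 done=91, M2 done=98
= Sequence: J3 → J5 → J4 → J7 → J1 → J2 → J6, Makespan: 98


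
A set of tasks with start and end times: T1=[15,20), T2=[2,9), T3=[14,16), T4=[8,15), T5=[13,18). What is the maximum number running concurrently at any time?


Check each time point for overlaps:
  t=14: 3 tasks active (T3, T4, T5)
Max concurrent = 3


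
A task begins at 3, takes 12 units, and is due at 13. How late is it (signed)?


Completion = 3 + 12 = 15
Lateness = C - d = 15 - 13
= 2


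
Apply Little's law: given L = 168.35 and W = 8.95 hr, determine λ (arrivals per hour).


Little's law: L = λW → λ = L / W
= 168.35 / 8.95
= 18.81 per hour


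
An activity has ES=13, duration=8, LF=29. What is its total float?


EF = ES + duration = 13 + 8 = 21
LS = LF - duration = 29 - 8 = 21
Total Float = LF - EF = 29 - 21
(or LS - ES = 21 - 13)
= 8


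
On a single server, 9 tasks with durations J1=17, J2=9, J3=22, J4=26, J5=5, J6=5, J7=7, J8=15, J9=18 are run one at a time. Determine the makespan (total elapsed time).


Sequential makespan: sum all processing times
= 17 + 9 + 22 + 26 + 5 + 5 + 7 + 15 + 18
= 124 time units


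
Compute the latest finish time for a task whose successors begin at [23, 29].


LF = min of all successor start times
Successors start at: [23, 29]
LF = min(23, 29)
= 23


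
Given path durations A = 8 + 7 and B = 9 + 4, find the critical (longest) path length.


Path A: 8 + 7 = 15
Path B: 9 + 4 = 13
Critical path = longest = max(15, 13)
= 15 (Path A)


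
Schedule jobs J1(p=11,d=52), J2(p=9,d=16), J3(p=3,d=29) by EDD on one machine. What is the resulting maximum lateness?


EDD order: J2 → J3 → J1
Completion and lateness:
  J2: C=9, d=16, L=9-16=-7
  J3: C=12, d=29, L=12-29=-17
  J1: C=23, d=52, L=23-52=-29
Lmax = max(-7, -17, -29)
= -7


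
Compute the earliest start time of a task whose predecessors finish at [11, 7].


ES = max of all predecessor completion times
Predecessors: [11, 7]
ES = max(11, 7)
= 11


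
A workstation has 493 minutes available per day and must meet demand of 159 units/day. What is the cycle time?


Cycle time = available time / demand
= 493 / 159
= 3.10 min/unit


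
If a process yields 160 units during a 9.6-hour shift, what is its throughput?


Throughput = units / time
= 160 / 9.6
= 16.7 units/hour


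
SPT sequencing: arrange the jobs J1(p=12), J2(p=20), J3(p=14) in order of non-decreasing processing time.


SPT: sort by shortest processing time
  J1: p=12
  J3: p=14
  J2: p=20
Order: J1 → J3 → J2


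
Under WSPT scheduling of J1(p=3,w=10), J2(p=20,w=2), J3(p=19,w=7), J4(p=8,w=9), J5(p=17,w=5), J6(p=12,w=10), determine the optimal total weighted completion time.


WSPT order (by p/w): J1 → J4 → J6 → J3 → J5 → J2
  J1: C=3, w·C=10×3=30
  J4: C=11, w·C=9×11=99
  J6: C=23, w·C=10×23=230
  J3: C=42, w·C=7×42=294
  J5: C=59, w·C=5×59=295
  J2: C=79, w·C=2×79=158
Σ w·C = 1106
= 1106


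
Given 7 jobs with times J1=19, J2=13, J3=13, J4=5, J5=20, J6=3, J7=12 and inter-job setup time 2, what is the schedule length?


Makespan = Σ processing + (n-1) × setup
= (19 + 13 + 13 + 5 + 20 + 3 + 12) + (7-1)×2
= 85 + 12
= 97 time units


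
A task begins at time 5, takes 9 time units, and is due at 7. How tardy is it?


Completion = start + processing = 5 + 9 = 14
Tardiness = max(0, C - d) = max(0, 14 - 7)
= max(0, 7)
= 7


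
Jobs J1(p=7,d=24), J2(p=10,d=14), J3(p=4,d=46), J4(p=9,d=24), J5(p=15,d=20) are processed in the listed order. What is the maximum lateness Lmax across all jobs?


Lateness per job (L = C - d):
  J1: C=7, d=24, L=-17
  J2: C=17, d=14, L=3
  J3: C=21, d=46, L=-25
  J4: C=30, d=24, L=6
  J5: C=45, d=20, L=25
Lmax = max(-17, 3, -25, 6, 25)
= 25


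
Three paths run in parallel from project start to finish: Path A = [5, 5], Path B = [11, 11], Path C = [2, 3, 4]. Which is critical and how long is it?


Path A: 5 + 5 = 10
Path B: 11 + 11 = 22
Path C: 2 + 3 + 4 = 9
Critical path = longest = max(10, 22, 9)
= 22 (Path B)


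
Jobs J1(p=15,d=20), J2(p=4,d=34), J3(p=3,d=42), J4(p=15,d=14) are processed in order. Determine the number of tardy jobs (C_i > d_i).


Completion vs due date:
  J1: C=15, d=20 → on time
  J2: C=19, d=34 → on time
  J3: C=22, d=42 → on time
  J4: C=37, d=14 → TARDY
Tardy jobs: J4
Count = 1


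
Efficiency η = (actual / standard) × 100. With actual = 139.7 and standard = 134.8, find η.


Efficiency = (actual / standard) × 100
= (139.7 / 134.8) × 100
= 103.6%


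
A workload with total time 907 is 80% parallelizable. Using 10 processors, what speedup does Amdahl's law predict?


Amdahl's law: T_p = T × ((1-p) + p/N)
= 907 × ((1-0.8) + 0.8/10)
= 907 × (0.20 + 0.0800)
= 907 × 0.2800
= 253.96
Speedup = 907/253.96
= 3.57×


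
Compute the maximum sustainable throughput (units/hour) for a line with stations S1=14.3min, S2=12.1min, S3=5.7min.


Bottleneck = longest station time
Station times: [14.3, 12.1, 5.7]
Max = 14.3 min
Rate = 60 / 14.3
= 4.20 units/hour (bottleneck: 14.3min)


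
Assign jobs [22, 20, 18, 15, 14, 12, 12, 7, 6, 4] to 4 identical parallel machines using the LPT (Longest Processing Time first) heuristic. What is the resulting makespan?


Jobs (LPT sorted): [22, 20, 18, 15, 14, 12, 12, 7, 6, 4]
Machines: 4
  J=22 → Machine 1 (load: 0+22=22)
  J=20 → Machine 2 (load: 0+20=20)
  J=18 → Machine 3 (load: 0+18=18)
  J=15 → Machine 4 (load: 0+15=15)
  J=14 → Machine 4 (load: 15+14=29)
  J=12 → Machine 3 (load: 18+12=30)
  J=12 → Machine 2 (load: 20+12=32)
  J=7 → Machine 1 (load: 22+7=29)
  J=6 → Machine 1 (load: 29+6=35)
  J=4 → Machine 4 (load: 29+4=33)
Machine loads: [35, 32, 30, 33]
Makespan = max = 35 time units


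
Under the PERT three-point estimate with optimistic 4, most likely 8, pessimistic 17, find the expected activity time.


te = (o + 4m + p) / 6
= (4 + 4×8 + 17) / 6
= (4 + 32 + 17) / 6
= 53 / 6
= 8.83


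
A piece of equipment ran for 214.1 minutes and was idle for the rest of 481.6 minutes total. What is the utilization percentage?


Utilization = busy / total × 100
= 214.1 / 481.6 × 100
= 44.5%


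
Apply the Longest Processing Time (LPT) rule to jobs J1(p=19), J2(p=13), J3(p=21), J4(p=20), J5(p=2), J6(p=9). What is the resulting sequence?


LPT: sort by longest processing time first
  J3: p=21
  J4: p=20
  J1: p=19
  J2: p=13
  J6: p=9
  J5: p=2
Order: J3 → J4 → J1 → J2 → J6 → J5


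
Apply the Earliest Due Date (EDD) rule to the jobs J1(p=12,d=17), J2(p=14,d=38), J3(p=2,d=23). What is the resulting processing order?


EDD: sort by earliest due date
  J1: d=17, p=12
  J3: d=23, p=2
  J2: d=38, p=14
Order: J1 → J3 → J2


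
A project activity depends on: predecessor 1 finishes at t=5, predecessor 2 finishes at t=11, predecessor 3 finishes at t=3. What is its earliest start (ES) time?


ES = max of all predecessor completion times
Predecessors: [5, 11, 3]
ES = max(5, 11, 3)
= 11


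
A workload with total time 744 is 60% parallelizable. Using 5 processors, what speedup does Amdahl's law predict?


Amdahl's law: T_p = T × ((1-p) + p/N)
= 744 × ((1-0.6) + 0.6/5)
= 744 × (0.40 + 0.1200)
= 744 × 0.5200
= 386.88
Speedup = 744/386.88
= 1.92×


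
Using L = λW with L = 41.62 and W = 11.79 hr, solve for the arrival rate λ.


Little's law: L = λW → λ = L / W
= 41.62 / 11.79
= 3.53 per hour


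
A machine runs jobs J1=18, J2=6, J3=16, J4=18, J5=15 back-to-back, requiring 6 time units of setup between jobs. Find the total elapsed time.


Makespan = Σ processing + (n-1) × setup
= (18 + 6 + 16 + 18 + 15) + (5-1)×6
= 73 + 24
= 97 time units


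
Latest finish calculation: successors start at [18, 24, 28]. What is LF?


LF = min of all successor start times
Successors start at: [18, 24, 28]
LF = min(18, 24, 28)
= 18


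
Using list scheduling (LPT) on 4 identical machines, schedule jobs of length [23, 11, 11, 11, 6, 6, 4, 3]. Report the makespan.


Jobs (LPT sorted): [23, 11, 11, 11, 6, 6, 4, 3]
Machines: 4
  J=23 → Machine 1 (load: 0+23=23)
  J=11 → Machine 2 (load: 0+11=11)
  J=11 → Machine 3 (load: 0+11=11)
  J=11 → Machine 4 (load: 0+11=11)
  J=6 → Machine 2 (load: 11+6=17)
  J=6 → Machine 3 (load: 11+6=17)
  J=4 → Machine 4 (load: 11+4=15)
  J=3 → Machine 4 (load: 15+3=18)
Machine loads: [23, 17, 17, 18]
Makespan = max = 23 time units


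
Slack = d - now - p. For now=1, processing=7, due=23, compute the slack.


Slack = due - current_time - processing
= 23 - 1 - 7
= 15


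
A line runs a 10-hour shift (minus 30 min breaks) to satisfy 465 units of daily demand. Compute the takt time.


Available = 10×60 - 30 = 570 min
Takt time = 570 / 465
= 1.23 min/unit


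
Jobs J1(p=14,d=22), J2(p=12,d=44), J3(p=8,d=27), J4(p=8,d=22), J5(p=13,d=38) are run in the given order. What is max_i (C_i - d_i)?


Lateness per job (L = C - d):
  J1: C=14, d=22, L=-8
  J2: C=26, d=44, L=-18
  J3: C=34, d=27, L=7
  J4: C=42, d=22, L=20
  J5: C=55, d=38, L=17
Lmax = max(-8, -18, 7, 20, 17)
= 20


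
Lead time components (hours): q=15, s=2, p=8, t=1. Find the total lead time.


Lead time = queue + setup + processing + transit
= 15 + 2 + 8 + 1
= 26 hours


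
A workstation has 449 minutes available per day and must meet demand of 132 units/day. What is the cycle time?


Cycle time = available time / demand
= 449 / 132
= 3.40 min/unit


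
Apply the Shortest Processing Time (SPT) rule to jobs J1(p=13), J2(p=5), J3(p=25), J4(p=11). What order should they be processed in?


SPT: sort by shortest processing time
  J2: p=5
  J4: p=11
  J1: p=13
  J3: p=25
Order: J2 → J4 → J1 → J3


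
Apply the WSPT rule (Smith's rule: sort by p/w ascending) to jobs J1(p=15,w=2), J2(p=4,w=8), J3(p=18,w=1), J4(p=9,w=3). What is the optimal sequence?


WSPT (Smith's rule): sort by p/w ascending
  J2: p/w = 4/8 = 0.500
  J4: p/w = 9/3 = 3.000
  J1: p/w = 15/2 = 7.500
  J3: p/w = 18/1 = 18.000
Order: J2 → J4 → J1 → J3


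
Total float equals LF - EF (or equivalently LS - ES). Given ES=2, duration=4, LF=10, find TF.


EF = ES + duration = 2 + 4 = 6
LS = LF - duration = 10 - 4 = 6
Total Float = LF - EF = 10 - 6
(or LS - ES = 6 - 2)
= 4


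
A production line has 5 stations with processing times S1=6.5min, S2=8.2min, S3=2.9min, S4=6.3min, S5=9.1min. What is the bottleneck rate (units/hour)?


Bottleneck = longest station time
Station times: [6.5, 8.2, 2.9, 6.3, 9.1]
Max = 9.1 min
Rate = 60 / 9.1
= 6.59 units/hour (bottleneck: 9.1min)


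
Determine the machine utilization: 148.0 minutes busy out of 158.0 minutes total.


Utilization = busy / total × 100
= 148.0 / 158.0 × 100
= 93.7%


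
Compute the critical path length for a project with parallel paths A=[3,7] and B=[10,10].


Path A: 3 + 7 = 10
Path B: 10 + 10 = 20
Critical path = longest = max(10, 20)
= 20 (Path B)


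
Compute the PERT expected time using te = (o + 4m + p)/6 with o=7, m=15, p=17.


te = (o + 4m + p) / 6
= (7 + 4×15 + 17) / 6
= (7 + 60 + 17) / 6
= 84 / 6
= 14.00


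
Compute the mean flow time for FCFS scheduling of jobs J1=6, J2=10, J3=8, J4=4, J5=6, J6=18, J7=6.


Completion times:
  J1: completes at 6
  J2: completes at 16
  J3: completes at 24
  J4: completes at 28
  J5: completes at 34
  J6: completes at 52
  J7: completes at 58
Sum = 218
Average = 218/7
= 31.14


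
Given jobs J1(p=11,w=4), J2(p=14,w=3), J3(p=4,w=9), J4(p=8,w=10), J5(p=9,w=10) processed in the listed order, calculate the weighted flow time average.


Completion times:
  J1: C=11, w×C=4×11=44
  J2: C=25, w×C=3×25=75
  J3: C=29, w×C=9×29=261
  J4: C=37, w×C=10×37=370
  J5: C=46, w×C=10×46=460
Sum w×C = 1210
Sum w = 36
Weighted avg = 1210/36
= 33.61


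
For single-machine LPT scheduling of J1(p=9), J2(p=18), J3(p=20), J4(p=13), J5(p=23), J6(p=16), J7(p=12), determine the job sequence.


LPT: sort by longest processing time first
  J5: p=23
  J3: p=20
  J2: p=18
  J6: p=16
  J4: p=13
  J7: p=12
  J1: p=9
Order: J5 → J3 → J2 → J6 → J4 → J7 → J1


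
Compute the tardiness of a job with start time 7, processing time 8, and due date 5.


Completion = start + processing = 7 + 8 = 15
Tardiness = max(0, C - d) = max(0, 15 - 5)
= max(0, 10)
= 10


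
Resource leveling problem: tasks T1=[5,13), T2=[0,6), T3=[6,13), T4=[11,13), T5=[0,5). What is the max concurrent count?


Check each time point for overlaps:
  t=11: 3 tasks active (T1, T3, T4)
Max concurrent = 3


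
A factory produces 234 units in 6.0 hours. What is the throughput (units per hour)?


Throughput = units / time
= 234 / 6.0
= 39.0 units/hour


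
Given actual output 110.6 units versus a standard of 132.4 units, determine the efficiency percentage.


Efficiency = (actual / standard) × 100
= (110.6 / 132.4) × 100
= 83.5%


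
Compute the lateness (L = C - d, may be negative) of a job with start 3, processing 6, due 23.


Completion = 3 + 6 = 9
Lateness = C - d = 9 - 23
= -14


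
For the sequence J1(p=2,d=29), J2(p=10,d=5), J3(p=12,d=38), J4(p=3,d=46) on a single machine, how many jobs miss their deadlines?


Completion vs due date:
  J1: C=2, d=29 → on time
  J2: C=12, d=5 → TARDY
  J3: C=24, d=38 → on time
  J4: C=27, d=46 → on time
Tardy jobs: J2
Count = 1


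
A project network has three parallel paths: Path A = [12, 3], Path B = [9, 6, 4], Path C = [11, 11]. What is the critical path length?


Path A: 12 + 3 = 15
Path B: 9 + 6 + 4 = 19
Path C: 11 + 11 = 22
Critical path = longest = max(15, 19, 22)
= 22 (Path C)


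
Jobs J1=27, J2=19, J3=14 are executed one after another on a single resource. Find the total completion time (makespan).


Sequential makespan: sum all processing times
= 27 + 19 + 14
= 60 time units


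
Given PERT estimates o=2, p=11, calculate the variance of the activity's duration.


σ² = ((p - o) / 6)² = (p - o)² / 36
= (11 - 2)² / 36
= 9² / 36
= 81 / 36
= 2.2500


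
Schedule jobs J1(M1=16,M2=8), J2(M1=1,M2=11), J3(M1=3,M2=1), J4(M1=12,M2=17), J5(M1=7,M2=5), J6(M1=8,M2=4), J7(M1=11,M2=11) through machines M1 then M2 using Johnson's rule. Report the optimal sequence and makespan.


Johnson's rule:
Group 1 (M1≤M2, sort by M1): ['J2', 'J7', 'J4']
Group 2 (M1>M2, sort desc M2): ['J1', 'J5', 'J6', 'J3']
Sequence: J2 → J7 → J4 → J1 → J5 → J6 → J3
Makespan calculation:
  J2: M1 done=1, M2 done=12
  J7: M1 done=12, M2 done=23
  J4: M1 done=24, M2 done=41
  J1: M1 done=40, M2 done=49
  J5: M1 done=47, M2 done=54
  J6: M1 done=55, M2 done=59
  J3: M1 done=58, M2 done=60
= Sequence: J2 → J7 → J4 → J1 → J5 → J6 → J3, Makespan: 60


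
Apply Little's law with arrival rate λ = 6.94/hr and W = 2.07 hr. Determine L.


Little's law: L = λ × W
= 6.94 × 2.07
= 14.37


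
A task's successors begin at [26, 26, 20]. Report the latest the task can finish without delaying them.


LF = min of all successor start times
Successors start at: [26, 26, 20]
LF = min(26, 26, 20)
= 20


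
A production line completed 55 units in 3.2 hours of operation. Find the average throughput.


Throughput = units / time
= 55 / 3.2
= 17.2 units/hour


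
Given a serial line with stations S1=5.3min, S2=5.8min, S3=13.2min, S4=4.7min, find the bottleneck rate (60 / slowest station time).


Bottleneck = longest station time
Station times: [5.3, 5.8, 13.2, 4.7]
Max = 13.2 min
Rate = 60 / 13.2
= 4.55 units/hour (bottleneck: 13.2min)


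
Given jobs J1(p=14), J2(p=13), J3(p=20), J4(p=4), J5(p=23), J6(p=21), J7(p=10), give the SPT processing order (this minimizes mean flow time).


SPT: sort by shortest processing time
  J4: p=4
  J7: p=10
  J2: p=13
  J1: p=14
  J3: p=20
  J6: p=21
  J5: p=23
Order: J4 → J7 → J2 → J1 → J3 → J6 → J5


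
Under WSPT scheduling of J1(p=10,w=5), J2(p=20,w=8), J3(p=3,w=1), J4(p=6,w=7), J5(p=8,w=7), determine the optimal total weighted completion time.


WSPT order (by p/w): J4 → J5 → J1 → J2 → J3
  J4: C=6, w·C=7×6=42
  J5: C=14, w·C=7×14=98
  J1: C=24, w·C=5×24=120
  J2: C=44, w·C=8×44=352
  J3: C=47, w·C=1×47=47
Σ w·C = 659
= 659


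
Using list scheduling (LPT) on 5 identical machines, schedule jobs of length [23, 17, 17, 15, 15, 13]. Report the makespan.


Jobs (LPT sorted): [23, 17, 17, 15, 15, 13]
Machines: 5
  J=23 → Machine 1 (load: 0+23=23)
  J=17 → Machine 2 (load: 0+17=17)
  J=17 → Machine 3 (load: 0+17=17)
  J=15 → Machine 4 (load: 0+15=15)
  J=15 → Machine 5 (load: 0+15=15)
  J=13 → Machine 4 (load: 15+13=28)
Machine loads: [23, 17, 17, 28, 15]
Makespan = max = 28 time units


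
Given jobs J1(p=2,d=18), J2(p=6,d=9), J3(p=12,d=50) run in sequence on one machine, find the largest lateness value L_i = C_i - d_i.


Lateness per job (L = C - d):
  J1: C=2, d=18, L=-16
  J2: C=8, d=9, L=-1
  J3: C=20, d=50, L=-30
Lmax = max(-16, -1, -30)
= -1


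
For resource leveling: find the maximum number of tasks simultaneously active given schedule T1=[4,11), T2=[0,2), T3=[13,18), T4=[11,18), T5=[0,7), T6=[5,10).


Check each time point for overlaps:
  t=5: 3 tasks active (T1, T5, T6)
Max concurrent = 3


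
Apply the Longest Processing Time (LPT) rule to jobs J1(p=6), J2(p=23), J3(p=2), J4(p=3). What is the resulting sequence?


LPT: sort by longest processing time first
  J2: p=23
  J1: p=6
  J4: p=3
  J3: p=2
Order: J2 → J1 → J4 → J3


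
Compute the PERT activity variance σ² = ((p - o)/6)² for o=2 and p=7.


σ² = ((p - o) / 6)² = (p - o)² / 36
= (7 - 2)² / 36
= 5² / 36
= 25 / 36
= 0.6944


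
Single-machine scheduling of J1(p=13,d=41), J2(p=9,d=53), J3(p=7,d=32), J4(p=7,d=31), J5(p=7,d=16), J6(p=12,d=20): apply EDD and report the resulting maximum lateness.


EDD order: J5 → J6 → J4 → J3 → J1 → J2
Completion and lateness:
  J5: C=7, d=16, L=7-16=-9
  J6: C=19, d=20, L=19-20=-1
  J4: C=26, d=31, L=26-31=-5
  J3: C=33, d=32, L=33-32=1
  J1: C=46, d=41, L=46-41=5
  J2: C=55, d=53, L=55-53=2
Lmax = max(-9, -1, -5, 1, 5, 2)
= 5


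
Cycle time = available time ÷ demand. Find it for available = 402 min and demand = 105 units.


Cycle time = available time / demand
= 402 / 105
= 3.83 min/unit


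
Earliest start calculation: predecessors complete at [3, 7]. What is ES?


ES = max of all predecessor completion times
Predecessors: [3, 7]
ES = max(3, 7)
= 7


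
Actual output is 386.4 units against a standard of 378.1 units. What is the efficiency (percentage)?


Efficiency = (actual / standard) × 100
= (386.4 / 378.1) × 100
= 102.2%


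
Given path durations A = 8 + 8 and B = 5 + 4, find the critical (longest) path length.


Path A: 8 + 8 = 16
Path B: 5 + 4 = 9
Critical path = longest = max(16, 9)
= 16 (Path A)


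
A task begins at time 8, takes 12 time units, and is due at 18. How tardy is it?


Completion = start + processing = 8 + 12 = 20
Tardiness = max(0, C - d) = max(0, 20 - 18)
= max(0, 2)
= 2


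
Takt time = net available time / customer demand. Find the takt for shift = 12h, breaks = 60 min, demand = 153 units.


Available = 12×60 - 60 = 660 min
Takt time = 660 / 153
= 4.31 min/unit


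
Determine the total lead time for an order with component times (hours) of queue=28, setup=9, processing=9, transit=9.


Lead time = queue + setup + processing + transit
= 28 + 9 + 9 + 9
= 55 hours


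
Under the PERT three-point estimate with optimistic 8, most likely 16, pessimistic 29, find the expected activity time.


te = (o + 4m + p) / 6
= (8 + 4×16 + 29) / 6
= (8 + 64 + 29) / 6
= 101 / 6
= 16.83


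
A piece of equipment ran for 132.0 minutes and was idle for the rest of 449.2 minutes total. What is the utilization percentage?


Utilization = busy / total × 100
= 132.0 / 449.2 × 100
= 29.4%


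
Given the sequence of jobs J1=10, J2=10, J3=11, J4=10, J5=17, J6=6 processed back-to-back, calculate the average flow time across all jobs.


Completion times:
  J1: completes at 10
  J2: completes at 20
  J3: completes at 31
  J4: completes at 41
  J5: completes at 58
  J6: completes at 64
Sum = 224
Average = 224/6
= 37.33


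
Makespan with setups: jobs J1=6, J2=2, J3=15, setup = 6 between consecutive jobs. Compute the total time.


Makespan = Σ processing + (n-1) × setup
= (6 + 2 + 15) + (3-1)×6
= 23 + 12
= 35 time units


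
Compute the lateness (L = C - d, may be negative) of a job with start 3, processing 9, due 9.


Completion = 3 + 9 = 12
Lateness = C - d = 12 - 9
= 3


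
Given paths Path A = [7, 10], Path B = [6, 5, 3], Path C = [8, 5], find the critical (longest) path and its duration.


Path A: 7 + 10 = 17
Path B: 6 + 5 + 3 = 14
Path C: 8 + 5 = 13
Critical path = longest = max(17, 14, 13)
= 17 (Path A)


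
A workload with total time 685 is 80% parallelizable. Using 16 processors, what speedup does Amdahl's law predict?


Amdahl's law: T_p = T × ((1-p) + p/N)
= 685 × ((1-0.8) + 0.8/16)
= 685 × (0.20 + 0.0500)
= 685 × 0.2500
= 171.25
Speedup = 685/171.25
= 4.00×


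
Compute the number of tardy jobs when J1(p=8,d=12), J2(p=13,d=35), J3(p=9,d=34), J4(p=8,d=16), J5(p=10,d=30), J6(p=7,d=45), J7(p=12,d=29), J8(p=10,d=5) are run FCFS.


Completion vs due date:
  J1: C=8, d=12 → on time
  J2: C=21, d=35 → on time
  J3: C=30, d=34 → on time
  J4: C=38, d=16 → TARDY
  J5: C=48, d=30 → TARDY
  J6: C=55, d=45 → TARDY
  J7: C=67, d=29 → TARDY
  J8: C=77, d=5 → TARDY
Tardy jobs: J4, J5, J6, J7, J8
Count = 5


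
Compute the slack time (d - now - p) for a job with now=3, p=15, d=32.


Slack = due - current_time - processing
= 32 - 3 - 15
= 14


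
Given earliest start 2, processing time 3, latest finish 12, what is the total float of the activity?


EF = ES + duration = 2 + 3 = 5
LS = LF - duration = 12 - 3 = 9
Total Float = LF - EF = 12 - 5
(or LS - ES = 9 - 2)
= 7


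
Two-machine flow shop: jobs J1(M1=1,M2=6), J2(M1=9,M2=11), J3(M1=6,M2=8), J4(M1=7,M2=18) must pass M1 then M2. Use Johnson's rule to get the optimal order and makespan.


Johnson's rule:
Group 1 (M1≤M2, sort by M1): ['J1', 'J3', 'J4', 'J2']
Group 2 (M1>M2, sort desc M2): []
Sequence: J1 → J3 → J4 → J2
Makespan calculation:
  J1: M1 done=1, M2 done=7
  J3: M1 done=7, M2 done=15
  J4: M1 done=14, M2 done=33
  J2: M1 done=23, M2 done=44
= Sequence: J1 → J3 → J4 → J2, Makespan: 44


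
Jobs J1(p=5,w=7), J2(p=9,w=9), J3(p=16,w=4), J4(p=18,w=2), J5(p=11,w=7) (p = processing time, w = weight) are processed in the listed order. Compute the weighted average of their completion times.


Completion times:
  J1: C=5, w×C=7×5=35
  J2: C=14, w×C=9×14=126
  J3: C=30, w×C=4×30=120
  J4: C=48, w×C=2×48=96
  J5: C=59, w×C=7×59=413
Sum w×C = 790
Sum w = 29
Weighted avg = 790/29
= 27.24


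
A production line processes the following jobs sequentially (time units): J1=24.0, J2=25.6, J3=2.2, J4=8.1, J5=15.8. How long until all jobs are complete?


Sequential makespan: sum all processing times
= 24.0 + 25.6 + 2.2 + 8.1 + 15.8
= 75.7 time units


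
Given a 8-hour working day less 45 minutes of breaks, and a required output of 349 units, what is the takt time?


Available = 8×60 - 45 = 435 min
Takt time = 435 / 349
= 1.25 min/unit


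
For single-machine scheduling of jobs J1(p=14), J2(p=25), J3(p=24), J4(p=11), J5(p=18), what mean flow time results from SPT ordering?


SPT order: J4 → J1 → J5 → J3 → J2
Completion times:
  J4: C=11
  J1: C=25
  J5: C=43
  J3: C=67
  J2: C=92
Sum = 238, n = 5
Mean flow = 238/5
= 47.60


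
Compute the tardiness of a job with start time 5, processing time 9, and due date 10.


Completion = start + processing = 5 + 9 = 14
Tardiness = max(0, C - d) = max(0, 14 - 10)
= max(0, 4)
= 4


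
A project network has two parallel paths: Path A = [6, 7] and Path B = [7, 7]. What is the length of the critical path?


Path A: 6 + 7 = 13
Path B: 7 + 7 = 14
Critical path = longest = max(13, 14)
= 14 (Path B)


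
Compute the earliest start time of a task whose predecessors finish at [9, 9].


ES = max of all predecessor completion times
Predecessors: [9, 9]
ES = max(9, 9)
= 9


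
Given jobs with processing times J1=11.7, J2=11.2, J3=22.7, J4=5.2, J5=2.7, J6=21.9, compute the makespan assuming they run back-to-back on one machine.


Sequential makespan: sum all processing times
= 11.7 + 11.2 + 22.7 + 5.2 + 2.7 + 21.9
= 75.4 time units


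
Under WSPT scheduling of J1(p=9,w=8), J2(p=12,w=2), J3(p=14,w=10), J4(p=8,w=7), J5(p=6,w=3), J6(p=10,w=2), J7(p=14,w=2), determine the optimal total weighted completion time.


WSPT order (by p/w): J1 → J4 → J3 → J5 → J6 → J2 → J7
  J1: C=9, w·C=8×9=72
  J4: C=17, w·C=7×17=119
  J3: C=31, w·C=10×31=310
  J5: C=37, w·C=3×37=111
  J6: C=47, w·C=2×47=94
  J2: C=59, w·C=2×59=118
  J7: C=73, w·C=2×73=146
Σ w·C = 970
= 970


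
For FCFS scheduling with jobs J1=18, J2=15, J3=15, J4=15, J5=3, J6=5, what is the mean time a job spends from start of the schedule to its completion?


Completion times:
  J1: completes at 18
  J2: completes at 33
  J3: completes at 48
  J4: completes at 63
  J5: completes at 66
  J6: completes at 71
Sum = 299
Average = 299/6
= 49.83


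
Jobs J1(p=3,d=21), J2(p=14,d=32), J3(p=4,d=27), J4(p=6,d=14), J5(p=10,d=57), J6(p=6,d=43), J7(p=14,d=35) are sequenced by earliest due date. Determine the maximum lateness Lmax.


EDD order: J4 → J1 → J3 → J2 → J7 → J6 → J5
Completion and lateness:
  J4: C=6, d=14, L=6-14=-8
  J1: C=9, d=21, L=9-21=-12
  J3: C=13, d=27, L=13-27=-14
  J2: C=27, d=32, L=27-32=-5
  J7: C=41, d=35, L=41-35=6
  J6: C=47, d=43, L=47-43=4
  J5: C=57, d=57, L=57-57=0
Lmax = max(-8, -12, -14, -5, 6, 4, 0)
= 6


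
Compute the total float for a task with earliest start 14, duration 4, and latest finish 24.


EF = ES + duration = 14 + 4 = 18
LS = LF - duration = 24 - 4 = 20
Total Float = LF - EF = 24 - 18
(or LS - ES = 20 - 14)
= 6


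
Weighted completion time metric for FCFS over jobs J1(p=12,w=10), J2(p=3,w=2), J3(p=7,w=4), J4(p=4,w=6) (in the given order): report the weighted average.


Completion times:
  J1: C=12, w×C=10×12=120
  J2: C=15, w×C=2×15=30
  J3: C=22, w×C=4×22=88
  J4: C=26, w×C=6×26=156
Sum w×C = 394
Sum w = 22
Weighted avg = 394/22
= 17.91


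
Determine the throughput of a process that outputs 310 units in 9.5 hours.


Throughput = units / time
= 310 / 9.5
= 32.6 units/hour


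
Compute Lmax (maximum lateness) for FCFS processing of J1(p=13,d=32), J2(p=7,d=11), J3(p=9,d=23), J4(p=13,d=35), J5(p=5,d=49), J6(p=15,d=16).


Lateness per job (L = C - d):
  J1: C=13, d=32, L=-19
  J2: C=20, d=11, L=9
  J3: C=29, d=23, L=6
  J4: C=42, d=35, L=7
  J5: C=47, d=49, L=-2
  J6: C=62, d=16, L=46
Lmax = max(-19, 9, 6, 7, -2, 46)
= 46


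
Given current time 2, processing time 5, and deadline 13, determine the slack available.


Slack = due - current_time - processing
= 13 - 2 - 5
= 6


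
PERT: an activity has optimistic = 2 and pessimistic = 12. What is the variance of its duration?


σ² = ((p - o) / 6)² = (p - o)² / 36
= (12 - 2)² / 36
= 10² / 36
= 100 / 36
= 2.7778


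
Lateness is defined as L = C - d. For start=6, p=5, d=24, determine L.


Completion = 6 + 5 = 11
Lateness = C - d = 11 - 24
= -13


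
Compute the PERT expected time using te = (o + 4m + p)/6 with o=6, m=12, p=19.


te = (o + 4m + p) / 6
= (6 + 4×12 + 19) / 6
= (6 + 48 + 19) / 6
= 73 / 6
= 12.17


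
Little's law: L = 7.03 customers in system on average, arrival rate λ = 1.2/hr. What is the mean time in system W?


Little's law: L = λW → W = L / λ
= 7.03 / 1.2
= 5.86 hours


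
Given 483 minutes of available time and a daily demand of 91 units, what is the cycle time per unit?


Cycle time = available time / demand
= 483 / 91
= 5.31 min/unit


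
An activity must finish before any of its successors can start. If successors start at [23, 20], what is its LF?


LF = min of all successor start times
Successors start at: [23, 20]
LF = min(23, 20)
= 20


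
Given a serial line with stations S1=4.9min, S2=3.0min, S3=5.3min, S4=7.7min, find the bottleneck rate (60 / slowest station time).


Bottleneck = longest station time
Station times: [4.9, 3.0, 5.3, 7.7]
Max = 7.7 min
Rate = 60 / 7.7
= 7.79 units/hour (bottleneck: 7.7min)


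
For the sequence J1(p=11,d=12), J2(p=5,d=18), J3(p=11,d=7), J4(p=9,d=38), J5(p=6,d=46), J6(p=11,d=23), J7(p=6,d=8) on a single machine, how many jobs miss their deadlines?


Completion vs due date:
  J1: C=11, d=12 → on time
  J2: C=16, d=18 → on time
  J3: C=27, d=7 → TARDY
  J4: C=36, d=38 → on time
  J5: C=42, d=46 → on time
  J6: C=53, d=23 → TARDY
  J7: C=59, d=8 → TARDY
Tardy jobs: J3, J6, J7
Count = 3


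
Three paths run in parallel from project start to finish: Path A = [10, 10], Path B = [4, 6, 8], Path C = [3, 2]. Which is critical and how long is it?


Path A: 10 + 10 = 20
Path B: 4 + 6 + 8 = 18
Path C: 3 + 2 = 5
Critical path = longest = max(20, 18, 5)
= 20 (Path A)


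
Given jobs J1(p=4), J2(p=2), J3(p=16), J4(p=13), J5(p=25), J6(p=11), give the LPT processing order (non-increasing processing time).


LPT: sort by longest processing time first
  J5: p=25
  J3: p=16
  J4: p=13
  J6: p=11
  J1: p=4
  J2: p=2
Order: J5 → J3 → J4 → J6 → J1 → J2


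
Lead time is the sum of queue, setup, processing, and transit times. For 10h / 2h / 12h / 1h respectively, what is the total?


Lead time = queue + setup + processing + transit
= 10 + 2 + 12 + 1
= 25 hours


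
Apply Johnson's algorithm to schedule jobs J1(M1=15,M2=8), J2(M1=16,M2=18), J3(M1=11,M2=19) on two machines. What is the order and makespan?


Johnson's rule:
Group 1 (M1≤M2, sort by M1): ['J3', 'J2']
Group 2 (M1>M2, sort desc M2): ['J1']
Sequence: J3 → J2 → J1
Makespan calculation:
  J3: M1 done=11, M2 done=30
  J2: M1 done=27, M2 done=48
  J1: M1 done=42, M2 done=56
= Sequence: J3 → J2 → J1, Makespan: 56


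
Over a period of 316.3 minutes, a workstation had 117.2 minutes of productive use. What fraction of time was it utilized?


Utilization = busy / total × 100
= 117.2 / 316.3 × 100
= 37.1%


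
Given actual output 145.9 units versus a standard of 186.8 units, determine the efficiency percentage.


Efficiency = (actual / standard) × 100
= (145.9 / 186.8) × 100
= 78.1%


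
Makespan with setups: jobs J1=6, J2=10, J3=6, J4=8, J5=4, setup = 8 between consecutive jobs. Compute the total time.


Makespan = Σ processing + (n-1) × setup
= (6 + 10 + 6 + 8 + 4) + (5-1)×8
= 34 + 32
= 66 time units


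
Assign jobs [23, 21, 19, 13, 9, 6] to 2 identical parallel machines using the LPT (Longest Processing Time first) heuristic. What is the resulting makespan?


Jobs (LPT sorted): [23, 21, 19, 13, 9, 6]
Machines: 2
  J=23 → Machine 1 (load: 0+23=23)
  J=21 → Machine 2 (load: 0+21=21)
  J=19 → Machine 2 (load: 21+19=40)
  J=13 → Machine 1 (load: 23+13=36)
  J=9 → Machine 1 (load: 36+9=45)
  J=6 → Machine 2 (load: 40+6=46)
Machine loads: [45, 46]
Makespan = max = 46 time units


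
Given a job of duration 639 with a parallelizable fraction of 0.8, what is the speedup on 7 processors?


Amdahl's law: T_p = T × ((1-p) + p/N)
= 639 × ((1-0.8) + 0.8/7)
= 639 × (0.20 + 0.1143)
= 639 × 0.3143
= 200.83
Speedup = 639/200.83
= 3.18×


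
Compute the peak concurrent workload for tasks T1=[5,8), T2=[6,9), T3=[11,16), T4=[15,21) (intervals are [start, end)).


Check each time point for overlaps:
  t=6: 2 tasks active (T1, T2)
Max concurrent = 2


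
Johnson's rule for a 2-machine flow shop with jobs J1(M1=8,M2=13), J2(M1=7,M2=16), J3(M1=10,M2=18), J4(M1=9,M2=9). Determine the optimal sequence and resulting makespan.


Johnson's rule:
Group 1 (M1≤M2, sort by M1): ['J2', 'J1', 'J4', 'J3']
Group 2 (M1>M2, sort desc M2): []
Sequence: J2 → J1 → J4 → J3
Makespan calculation:
  J2: M1 done=7, M2 done=23
  J1: M1 done=15, M2 done=36
  J4: M1 done=24, M2 done=45
  J3: M1 done=34, M2 done=63
= Sequence: J2 → J1 → J4 → J3, Makespan: 63


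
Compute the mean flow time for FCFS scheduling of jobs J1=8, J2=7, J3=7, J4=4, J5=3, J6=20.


Completion times:
  J1: completes at 8
  J2: completes at 15
  J3: completes at 22
  J4: completes at 26
  J5: completes at 29
  J6: completes at 49
Sum = 149
Average = 149/6
= 24.83


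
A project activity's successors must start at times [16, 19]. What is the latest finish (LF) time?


LF = min of all successor start times
Successors start at: [16, 19]
LF = min(16, 19)
= 16


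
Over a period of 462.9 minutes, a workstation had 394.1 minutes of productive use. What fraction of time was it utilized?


Utilization = busy / total × 100
= 394.1 / 462.9 × 100
= 85.1%


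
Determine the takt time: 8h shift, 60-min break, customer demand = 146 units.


Available = 8×60 - 60 = 420 min
Takt time = 420 / 146
= 2.88 min/unit


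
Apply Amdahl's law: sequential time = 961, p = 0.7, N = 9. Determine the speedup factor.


Amdahl's law: T_p = T × ((1-p) + p/N)
= 961 × ((1-0.7) + 0.7/9)
= 961 × (0.30 + 0.0778)
= 961 × 0.3778
= 363.04
Speedup = 961/363.04
= 2.65×


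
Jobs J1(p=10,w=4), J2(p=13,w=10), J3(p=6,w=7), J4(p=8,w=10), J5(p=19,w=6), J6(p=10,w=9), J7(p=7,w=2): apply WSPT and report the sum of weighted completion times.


WSPT order (by p/w): J4 → J3 → J6 → J2 → J1 → J5 → J7
  J4: C=8, w·C=10×8=80
  J3: C=14, w·C=7×14=98
  J6: C=24, w·C=9×24=216
  J2: C=37, w·C=10×37=370
  J1: C=47, w·C=4×47=188
  J5: C=66, w·C=6×66=396
  J7: C=73, w·C=2×73=146
Σ w·C = 1494
= 1494


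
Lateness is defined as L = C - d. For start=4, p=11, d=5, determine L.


Completion = 4 + 11 = 15
Lateness = C - d = 15 - 5
= 10


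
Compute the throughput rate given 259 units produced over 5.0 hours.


Throughput = units / time
= 259 / 5.0
= 51.8 units/hour


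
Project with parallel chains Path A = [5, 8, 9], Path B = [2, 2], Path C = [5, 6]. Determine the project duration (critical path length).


Path A: 5 + 8 + 9 = 22
Path B: 2 + 2 = 4
Path C: 5 + 6 = 11
Critical path = longest = max(22, 4, 11)
= 22 (Path A)


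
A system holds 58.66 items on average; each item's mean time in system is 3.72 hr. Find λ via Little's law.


Little's law: L = λW → λ = L / W
= 58.66 / 3.72
= 15.77 per hour


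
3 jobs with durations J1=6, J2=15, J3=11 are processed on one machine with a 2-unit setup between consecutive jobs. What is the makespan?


Makespan = Σ processing + (n-1) × setup
= (6 + 15 + 11) + (3-1)×2
= 32 + 4
= 36 time units


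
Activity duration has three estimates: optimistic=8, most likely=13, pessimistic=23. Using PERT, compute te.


te = (o + 4m + p) / 6
= (8 + 4×13 + 23) / 6
= (8 + 52 + 23) / 6
= 83 / 6
= 13.83


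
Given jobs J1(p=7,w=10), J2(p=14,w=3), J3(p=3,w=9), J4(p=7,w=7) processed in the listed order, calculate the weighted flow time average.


Completion times:
  J1: C=7, w×C=10×7=70
  J2: C=21, w×C=3×21=63
  J3: C=24, w×C=9×24=216
  J4: C=31, w×C=7×31=217
Sum w×C = 566
Sum w = 29
Weighted avg = 566/29
= 19.52


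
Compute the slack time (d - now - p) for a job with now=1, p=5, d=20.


Slack = due - current_time - processing
= 20 - 1 - 5
= 14


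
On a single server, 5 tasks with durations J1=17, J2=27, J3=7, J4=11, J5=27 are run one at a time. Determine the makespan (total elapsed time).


Sequential makespan: sum all processing times
= 17 + 27 + 7 + 11 + 27
= 89 time units


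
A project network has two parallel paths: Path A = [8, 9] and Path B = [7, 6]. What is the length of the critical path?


Path A: 8 + 9 = 17
Path B: 7 + 6 = 13
Critical path = longest = max(17, 13)
= 17 (Path A)


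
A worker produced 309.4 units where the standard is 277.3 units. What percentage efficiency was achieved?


Efficiency = (actual / standard) × 100
= (309.4 / 277.3) × 100
= 111.6%


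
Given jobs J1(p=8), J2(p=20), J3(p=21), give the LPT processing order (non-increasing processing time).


LPT: sort by longest processing time first
  J3: p=21
  J2: p=20
  J1: p=8
Order: J3 → J2 → J1


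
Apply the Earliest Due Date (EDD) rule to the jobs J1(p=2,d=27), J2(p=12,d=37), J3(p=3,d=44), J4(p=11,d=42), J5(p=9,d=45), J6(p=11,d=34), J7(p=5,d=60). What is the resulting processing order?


EDD: sort by earliest due date
  J1: d=27, p=2
  J6: d=34, p=11
  J2: d=37, p=12
  J4: d=42, p=11
  J3: d=44, p=3
  J5: d=45, p=9
  J7: d=60, p=5
Order: J1 → J6 → J2 → J4 → J3 → J5 → J7


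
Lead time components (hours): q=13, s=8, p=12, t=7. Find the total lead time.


Lead time = queue + setup + processing + transit
= 13 + 8 + 12 + 7
= 40 hours


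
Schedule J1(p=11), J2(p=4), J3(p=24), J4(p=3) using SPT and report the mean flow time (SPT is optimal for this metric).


SPT order: J4 → J2 → J1 → J3
Completion times:
  J4: C=3
  J2: C=7
  J1: C=18
  J3: C=42
Sum = 70, n = 4
Mean flow = 70/4
= 17.50


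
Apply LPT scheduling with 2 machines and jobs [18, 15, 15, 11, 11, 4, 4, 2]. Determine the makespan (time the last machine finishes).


Jobs (LPT sorted): [18, 15, 15, 11, 11, 4, 4, 2]
Machines: 2
  J=18 → Machine 1 (load: 0+18=18)
  J=15 → Machine 2 (load: 0+15=15)
  J=15 → Machine 2 (load: 15+15=30)
  J=11 → Machine 1 (load: 18+11=29)
  J=11 → Machine 1 (load: 29+11=40)
  J=4 → Machine 2 (load: 30+4=34)
  J=4 → Machine 2 (load: 34+4=38)
  J=2 → Machine 2 (load: 38+2=40)
Machine loads: [40, 40]
Makespan = max = 40 time units


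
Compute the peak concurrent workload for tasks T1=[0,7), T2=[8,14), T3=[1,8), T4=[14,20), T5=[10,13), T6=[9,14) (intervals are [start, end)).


Check each time point for overlaps:
  t=10: 3 tasks active (T2, T5, T6)
Max concurrent = 3
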